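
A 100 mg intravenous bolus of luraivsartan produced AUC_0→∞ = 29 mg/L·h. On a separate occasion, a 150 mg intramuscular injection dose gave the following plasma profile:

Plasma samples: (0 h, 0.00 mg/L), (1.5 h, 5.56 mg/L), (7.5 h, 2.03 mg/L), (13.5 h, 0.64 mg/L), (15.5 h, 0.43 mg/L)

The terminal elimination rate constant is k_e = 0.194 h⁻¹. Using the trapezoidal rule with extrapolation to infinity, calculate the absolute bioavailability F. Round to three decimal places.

Trapezoidal AUC_0→15.5 (intramuscular injection):
  [0→1.5]: (0.00+5.56)/2 × 1.5 = 4.17
  [1.5→7.5]: (5.56+2.03)/2 × 6 = 22.77
  [7.5→13.5]: (2.03+0.64)/2 × 6 = 8.01
  [13.5→15.5]: (0.64+0.43)/2 × 2 = 1.07
  Sum = 36.02 mg/L·h
Tail: C_last/k_e = 0.43/0.194 = 2.216
AUC_0→∞ (intramuscular injection) = 36.02 + 2.216 = 38.236 mg/L·h
F = (AUC_ev/D_ev)/(AUC_iv/D_iv) = (38.236/150)/(29/100) = 0.254907/0.29 = 0.8790

F = 0.879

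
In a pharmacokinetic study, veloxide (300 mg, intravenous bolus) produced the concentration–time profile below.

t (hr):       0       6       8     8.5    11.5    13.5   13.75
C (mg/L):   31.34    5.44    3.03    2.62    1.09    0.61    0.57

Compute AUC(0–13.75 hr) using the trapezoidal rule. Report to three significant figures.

Trapezoidal AUC_0→13.75:
  [0→6]: (31.34+5.44)/2 × 6 = 110.34
  [6→8]: (5.44+3.03)/2 × 2 = 8.47
  [8→8.5]: (3.03+2.62)/2 × 0.5 = 1.4125
  [8.5→11.5]: (2.62+1.09)/2 × 3 = 5.565
  [11.5→13.5]: (1.09+0.61)/2 × 2 = 1.7
  [13.5→13.75]: (0.61+0.57)/2 × 0.25 = 0.1475
  Sum = 127.635 mg/L·hr

AUC = 128 mg/L·hr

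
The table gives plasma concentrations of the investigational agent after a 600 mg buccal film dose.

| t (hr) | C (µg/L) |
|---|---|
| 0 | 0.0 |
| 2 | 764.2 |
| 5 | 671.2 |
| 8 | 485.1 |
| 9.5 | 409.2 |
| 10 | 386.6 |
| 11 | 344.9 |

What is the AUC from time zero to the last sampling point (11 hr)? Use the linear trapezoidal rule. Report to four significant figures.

Trapezoidal AUC_0→11:
  [0→2]: (0.0+764.2)/2 × 2 = 764.2
  [2→5]: (764.2+671.2)/2 × 3 = 2153.1
  [5→8]: (671.2+485.1)/2 × 3 = 1734.45
  [8→9.5]: (485.1+409.2)/2 × 1.5 = 670.725
  [9.5→10]: (409.2+386.6)/2 × 0.5 = 198.95
  [10→11]: (386.6+344.9)/2 × 1 = 365.75
  Sum = 5887.175 µg/L·hr

AUC = 5887 µg/L·hr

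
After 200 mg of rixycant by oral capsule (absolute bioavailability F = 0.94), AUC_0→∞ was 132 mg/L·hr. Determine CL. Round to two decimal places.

CL = F × Dose / AUC_0→∞
   = 0.94 × 200 / 132 = 1.42424 L/hr

CL = 1.42 L/hr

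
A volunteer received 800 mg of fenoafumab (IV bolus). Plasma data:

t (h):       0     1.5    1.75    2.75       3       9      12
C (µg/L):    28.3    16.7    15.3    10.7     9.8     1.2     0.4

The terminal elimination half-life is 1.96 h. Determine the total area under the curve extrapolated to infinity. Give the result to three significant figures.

Trapezoidal AUC_0→12:
  [0→1.5]: (28.3+16.7)/2 × 1.5 = 33.75
  [1.5→1.75]: (16.7+15.3)/2 × 0.25 = 4.0
  [1.75→2.75]: (15.3+10.7)/2 × 1 = 13.0
  [2.75→3]: (10.7+9.8)/2 × 0.25 = 2.5625
  [3→9]: (9.8+1.2)/2 × 6 = 33.0
  [9→12]: (1.2+0.4)/2 × 3 = 2.4
  Sum = 88.7125 µg/L·h
k_e = ln2 / t½ = 0.693147 / 1.96 = 0.3536 h^-1
Extrapolated tail: C_last / k_e = 0.4 / 0.3536 = 1.131
AUC_0→∞ = 88.7125 + 1.131 = 89.8435 µg/L·h

AUC = 89.8 µg/L·h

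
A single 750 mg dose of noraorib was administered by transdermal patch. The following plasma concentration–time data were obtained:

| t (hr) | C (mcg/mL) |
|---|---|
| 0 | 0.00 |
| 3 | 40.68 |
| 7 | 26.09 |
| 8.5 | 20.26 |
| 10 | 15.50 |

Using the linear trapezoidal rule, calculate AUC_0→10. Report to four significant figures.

AUC = 256.1 mcg/mL·hr

Trapezoidal AUC_0→10:
  [0→3]: (0.00+40.68)/2 × 3 = 61.02
  [3→7]: (40.68+26.09)/2 × 4 = 133.54
  [7→8.5]: (26.09+20.26)/2 × 1.5 = 34.7625
  [8.5→10]: (20.26+15.50)/2 × 1.5 = 26.82
  Sum = 256.1425 mcg/mL·hr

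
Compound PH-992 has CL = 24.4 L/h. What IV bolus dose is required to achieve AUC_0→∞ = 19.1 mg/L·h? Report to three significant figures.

Dose_iv = CL × AUC_0→∞
     = 24.4 × 19.1 = 466.04 mg

Dose = 466 mg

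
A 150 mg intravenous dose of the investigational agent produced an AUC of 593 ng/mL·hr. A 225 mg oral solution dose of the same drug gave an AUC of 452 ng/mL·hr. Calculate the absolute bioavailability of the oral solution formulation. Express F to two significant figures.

F = (AUC_ev / D_ev) / (AUC_iv / D_iv)
  = (452/225) / (593/150)
  = 2.00889 / 3.95333 = 0.5082

F = 0.51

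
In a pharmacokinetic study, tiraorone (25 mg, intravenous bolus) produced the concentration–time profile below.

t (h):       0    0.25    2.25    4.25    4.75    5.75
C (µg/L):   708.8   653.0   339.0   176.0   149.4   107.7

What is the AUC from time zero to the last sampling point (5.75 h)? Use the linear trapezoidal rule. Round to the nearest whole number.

AUC = 1887 µg/L·h

Trapezoidal AUC_0→5.75:
  [0→0.25]: (708.8+653.0)/2 × 0.25 = 170.225
  [0.25→2.25]: (653.0+339.0)/2 × 2 = 992.0
  [2.25→4.25]: (339.0+176.0)/2 × 2 = 515.0
  [4.25→4.75]: (176.0+149.4)/2 × 0.5 = 81.35
  [4.75→5.75]: (149.4+107.7)/2 × 1 = 128.55
  Sum = 1887.125 µg/L·h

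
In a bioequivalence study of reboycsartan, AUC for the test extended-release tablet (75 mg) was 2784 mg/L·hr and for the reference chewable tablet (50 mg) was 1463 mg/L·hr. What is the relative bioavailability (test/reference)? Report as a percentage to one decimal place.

F_rel = (AUC_test/D_test) / (AUC_ref/D_ref)
      = (2784/75) / (1463/50)
      = 37.12 / 29.26 = 1.2686 = 126.86%

F_rel = 126.9%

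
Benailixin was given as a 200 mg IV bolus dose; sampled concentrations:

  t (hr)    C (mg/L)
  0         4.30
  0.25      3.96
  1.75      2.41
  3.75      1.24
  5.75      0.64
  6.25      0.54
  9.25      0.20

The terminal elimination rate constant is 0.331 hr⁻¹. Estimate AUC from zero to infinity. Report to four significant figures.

Trapezoidal AUC_0→9.25:
  [0→0.25]: (4.30+3.96)/2 × 0.25 = 1.0325
  [0.25→1.75]: (3.96+2.41)/2 × 1.5 = 4.7775
  [1.75→3.75]: (2.41+1.24)/2 × 2 = 3.65
  [3.75→5.75]: (1.24+0.64)/2 × 2 = 1.88
  [5.75→6.25]: (0.64+0.54)/2 × 0.5 = 0.295
  [6.25→9.25]: (0.54+0.20)/2 × 3 = 1.11
  Sum = 12.745 mg/L·hr
Extrapolated tail: C_last / k_e = 0.20 / 0.331 = 0.604
AUC_0→∞ = 12.745 + 0.604 = 13.349 mg/L·hr

AUC = 13.35 mg/L·hr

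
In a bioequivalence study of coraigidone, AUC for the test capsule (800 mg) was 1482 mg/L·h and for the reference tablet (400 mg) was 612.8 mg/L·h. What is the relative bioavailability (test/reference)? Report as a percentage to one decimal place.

F_rel = 120.9%

F_rel = (AUC_test/D_test) / (AUC_ref/D_ref)
      = (1482/800) / (612.8/400)
      = 1.8525 / 1.532 = 1.2092 = 120.92%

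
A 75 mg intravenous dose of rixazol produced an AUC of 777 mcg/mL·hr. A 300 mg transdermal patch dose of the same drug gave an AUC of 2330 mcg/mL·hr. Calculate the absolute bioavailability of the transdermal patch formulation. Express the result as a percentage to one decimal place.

F = (AUC_ev / D_ev) / (AUC_iv / D_iv)
  = (2330/300) / (777/75)
  = 7.76667 / 10.36 = 0.7497
  = 74.97%

F = 75.0%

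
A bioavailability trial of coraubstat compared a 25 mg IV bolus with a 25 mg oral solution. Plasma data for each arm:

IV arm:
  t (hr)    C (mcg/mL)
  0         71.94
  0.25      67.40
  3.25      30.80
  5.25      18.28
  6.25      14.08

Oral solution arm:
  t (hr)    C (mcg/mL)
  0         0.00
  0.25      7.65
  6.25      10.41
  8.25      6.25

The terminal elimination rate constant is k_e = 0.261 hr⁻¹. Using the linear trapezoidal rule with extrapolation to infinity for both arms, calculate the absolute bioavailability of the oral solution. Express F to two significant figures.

Trapezoidal AUC_0→6.25 (IV):
  [0→0.25]: (71.94+67.40)/2 × 0.25 = 17.4175
  [0.25→3.25]: (67.40+30.80)/2 × 3 = 147.3
  [3.25→5.25]: (30.80+18.28)/2 × 2 = 49.08
  [5.25→6.25]: (18.28+14.08)/2 × 1 = 16.18
  Sum = 229.9775 mcg/mL·hr
IV tail: 14.08/0.261 = 53.946; AUC_iv,0→∞ = 229.9775 + 53.946 = 283.9235 mcg/mL·hr
Trapezoidal AUC_0→8.25 (oral solution):
  [0→0.25]: (0.00+7.65)/2 × 0.25 = 0.95625
  [0.25→6.25]: (7.65+10.41)/2 × 6 = 54.18
  [6.25→8.25]: (10.41+6.25)/2 × 2 = 16.66
  Sum = 71.79625 mcg/mL·hr
oral solution tail: 6.25/0.261 = 23.946; AUC_ev,0→∞ = 71.79625 + 23.946 = 95.74225 mcg/mL·hr
F = (AUC_ev/D_ev)/(AUC_iv/D_iv) = (95.74225/25)/(283.9235/25) = 3.82969/11.35694 = 0.3372

F = 0.34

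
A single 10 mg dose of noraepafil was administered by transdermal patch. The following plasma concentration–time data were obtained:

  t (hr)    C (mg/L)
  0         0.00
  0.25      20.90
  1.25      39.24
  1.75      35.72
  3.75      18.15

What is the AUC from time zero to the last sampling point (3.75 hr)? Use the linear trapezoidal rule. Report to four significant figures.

AUC = 105.3 mg/L·hr

Trapezoidal AUC_0→3.75:
  [0→0.25]: (0.00+20.90)/2 × 0.25 = 2.6125
  [0.25→1.25]: (20.90+39.24)/2 × 1 = 30.07
  [1.25→1.75]: (39.24+35.72)/2 × 0.5 = 18.74
  [1.75→3.75]: (35.72+18.15)/2 × 2 = 53.87
  Sum = 105.2925 mg/L·hr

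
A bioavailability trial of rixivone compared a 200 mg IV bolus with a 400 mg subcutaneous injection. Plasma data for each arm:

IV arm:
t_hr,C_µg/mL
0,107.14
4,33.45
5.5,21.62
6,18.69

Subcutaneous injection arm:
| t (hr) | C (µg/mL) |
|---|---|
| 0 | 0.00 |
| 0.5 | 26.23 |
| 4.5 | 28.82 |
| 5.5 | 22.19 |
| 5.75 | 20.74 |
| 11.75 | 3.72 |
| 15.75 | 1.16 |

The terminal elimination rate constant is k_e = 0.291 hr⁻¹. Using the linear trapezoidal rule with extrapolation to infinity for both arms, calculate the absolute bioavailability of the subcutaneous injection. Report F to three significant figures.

F = 0.296

Trapezoidal AUC_0→6 (IV):
  [0→4]: (107.14+33.45)/2 × 4 = 281.18
  [4→5.5]: (33.45+21.62)/2 × 1.5 = 41.3025
  [5.5→6]: (21.62+18.69)/2 × 0.5 = 10.0775
  Sum = 332.56 µg/mL·hr
IV tail: 18.69/0.291 = 64.227; AUC_iv,0→∞ = 332.56 + 64.227 = 396.787 µg/mL·hr
Trapezoidal AUC_0→15.75 (subcutaneous injection):
  [0→0.5]: (0.00+26.23)/2 × 0.5 = 6.5575
  [0.5→4.5]: (26.23+28.82)/2 × 4 = 110.1
  [4.5→5.5]: (28.82+22.19)/2 × 1 = 25.505
  [5.5→5.75]: (22.19+20.74)/2 × 0.25 = 5.36625
  [5.75→11.75]: (20.74+3.72)/2 × 6 = 73.38
  [11.75→15.75]: (3.72+1.16)/2 × 4 = 9.76
  Sum = 230.66875 µg/mL·hr
subcutaneous injection tail: 1.16/0.291 = 3.986; AUC_ev,0→∞ = 230.66875 + 3.986 = 234.65475 µg/mL·hr
F = (AUC_ev/D_ev)/(AUC_iv/D_iv) = (234.65475/400)/(396.787/200) = 0.586637/1.983935 = 0.2957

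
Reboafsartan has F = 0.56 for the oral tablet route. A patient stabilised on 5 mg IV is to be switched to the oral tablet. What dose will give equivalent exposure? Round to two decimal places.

D_oral = 8.93 mg

For equal systemic exposure: F × D_ev = D_iv
D_ev = D_iv / F = 5 / 0.56 = 8.92857 mg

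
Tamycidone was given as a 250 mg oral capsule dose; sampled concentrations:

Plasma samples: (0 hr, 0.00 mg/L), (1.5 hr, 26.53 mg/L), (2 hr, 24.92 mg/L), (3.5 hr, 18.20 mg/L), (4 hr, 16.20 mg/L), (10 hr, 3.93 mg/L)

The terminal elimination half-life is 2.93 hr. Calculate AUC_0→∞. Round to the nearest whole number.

Trapezoidal AUC_0→10:
  [0→1.5]: (0.00+26.53)/2 × 1.5 = 19.8975
  [1.5→2]: (26.53+24.92)/2 × 0.5 = 12.8625
  [2→3.5]: (24.92+18.20)/2 × 1.5 = 32.34
  [3.5→4]: (18.20+16.20)/2 × 0.5 = 8.6
  [4→10]: (16.20+3.93)/2 × 6 = 60.39
  Sum = 134.09 mg/L·hr
k_e = ln2 / t½ = 0.693147 / 2.93 = 0.2366 hr^-1
Extrapolated tail: C_last / k_e = 3.93 / 0.2366 = 16.610
AUC_0→∞ = 134.09 + 16.610 = 150.7 mg/L·hr

AUC = 151 mg/L·hr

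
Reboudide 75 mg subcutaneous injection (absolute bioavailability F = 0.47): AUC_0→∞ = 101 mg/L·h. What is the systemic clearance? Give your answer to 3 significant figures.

CL = F × Dose / AUC_0→∞
   = 0.47 × 75 / 101 = 0.34901 L/h

CL = 0.349 L/h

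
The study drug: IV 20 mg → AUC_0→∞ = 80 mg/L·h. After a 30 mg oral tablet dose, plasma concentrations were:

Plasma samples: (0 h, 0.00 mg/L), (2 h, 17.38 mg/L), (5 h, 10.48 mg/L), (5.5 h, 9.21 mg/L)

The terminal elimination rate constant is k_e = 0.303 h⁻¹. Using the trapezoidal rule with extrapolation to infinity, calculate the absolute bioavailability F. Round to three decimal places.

F = 0.787

Trapezoidal AUC_0→5.5 (oral tablet):
  [0→2]: (0.00+17.38)/2 × 2 = 17.38
  [2→5]: (17.38+10.48)/2 × 3 = 41.79
  [5→5.5]: (10.48+9.21)/2 × 0.5 = 4.9225
  Sum = 64.0925 mg/L·h
Tail: C_last/k_e = 9.21/0.303 = 30.396
AUC_0→∞ (oral tablet) = 64.0925 + 30.396 = 94.4885 mg/L·h
F = (AUC_ev/D_ev)/(AUC_iv/D_iv) = (94.4885/30)/(80/20) = 3.14962/4 = 0.7874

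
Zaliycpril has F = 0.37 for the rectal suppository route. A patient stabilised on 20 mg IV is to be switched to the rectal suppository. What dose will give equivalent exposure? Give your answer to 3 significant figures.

D_rectal = 54.1 mg

For equal systemic exposure: F × D_ev = D_iv
D_ev = D_iv / F = 20 / 0.37 = 54.0541 mg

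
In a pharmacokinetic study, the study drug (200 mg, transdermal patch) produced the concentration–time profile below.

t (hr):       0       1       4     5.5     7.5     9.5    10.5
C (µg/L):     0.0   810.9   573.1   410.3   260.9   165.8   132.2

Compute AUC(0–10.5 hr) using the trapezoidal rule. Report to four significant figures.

Trapezoidal AUC_0→10.5:
  [0→1]: (0.0+810.9)/2 × 1 = 405.45
  [1→4]: (810.9+573.1)/2 × 3 = 2076.0
  [4→5.5]: (573.1+410.3)/2 × 1.5 = 737.55
  [5.5→7.5]: (410.3+260.9)/2 × 2 = 671.2
  [7.5→9.5]: (260.9+165.8)/2 × 2 = 426.7
  [9.5→10.5]: (165.8+132.2)/2 × 1 = 149.0
  Sum = 4465.9 µg/L·hr

AUC = 4466 µg/L·hr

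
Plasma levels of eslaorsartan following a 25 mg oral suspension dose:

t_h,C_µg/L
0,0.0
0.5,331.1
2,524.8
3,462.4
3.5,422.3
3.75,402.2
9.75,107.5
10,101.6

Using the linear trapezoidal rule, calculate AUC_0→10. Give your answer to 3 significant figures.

AUC = 3100 µg/L·h

Trapezoidal AUC_0→10:
  [0→0.5]: (0.0+331.1)/2 × 0.5 = 82.775
  [0.5→2]: (331.1+524.8)/2 × 1.5 = 641.925
  [2→3]: (524.8+462.4)/2 × 1 = 493.6
  [3→3.5]: (462.4+422.3)/2 × 0.5 = 221.175
  [3.5→3.75]: (422.3+402.2)/2 × 0.25 = 103.0625
  [3.75→9.75]: (402.2+107.5)/2 × 6 = 1529.1
  [9.75→10]: (107.5+101.6)/2 × 0.25 = 26.1375
  Sum = 3097.775 µg/L·h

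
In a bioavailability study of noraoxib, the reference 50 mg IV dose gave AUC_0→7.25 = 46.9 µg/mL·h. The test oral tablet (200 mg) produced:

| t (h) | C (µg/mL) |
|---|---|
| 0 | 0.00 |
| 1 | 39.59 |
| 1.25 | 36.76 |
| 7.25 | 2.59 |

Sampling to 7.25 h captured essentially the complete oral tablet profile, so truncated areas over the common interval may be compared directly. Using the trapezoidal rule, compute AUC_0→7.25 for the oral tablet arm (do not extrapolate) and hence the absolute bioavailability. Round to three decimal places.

Trapezoidal AUC_0→7.25 (oral tablet):
  [0→1]: (0.00+39.59)/2 × 1 = 19.795
  [1→1.25]: (39.59+36.76)/2 × 0.25 = 9.54375
  [1.25→7.25]: (36.76+2.59)/2 × 6 = 118.05
  Sum = 147.38875 µg/mL·h
F = (AUC_ev/D_ev)/(AUC_iv/D_iv) = (147.38875/200)/(46.9/50) = 0.73694375/0.938 = 0.7857

F = 0.786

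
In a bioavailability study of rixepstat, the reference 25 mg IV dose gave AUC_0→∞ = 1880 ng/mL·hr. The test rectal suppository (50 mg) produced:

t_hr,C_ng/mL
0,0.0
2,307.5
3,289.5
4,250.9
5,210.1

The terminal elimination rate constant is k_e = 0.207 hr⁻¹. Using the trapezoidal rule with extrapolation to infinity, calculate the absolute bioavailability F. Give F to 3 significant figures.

Trapezoidal AUC_0→5 (rectal suppository):
  [0→2]: (0.0+307.5)/2 × 2 = 307.5
  [2→3]: (307.5+289.5)/2 × 1 = 298.5
  [3→4]: (289.5+250.9)/2 × 1 = 270.2
  [4→5]: (250.9+210.1)/2 × 1 = 230.5
  Sum = 1106.7 ng/mL·hr
Tail: C_last/k_e = 210.1/0.207 = 1014.976
AUC_0→∞ (rectal suppository) = 1106.7 + 1014.976 = 2121.676 ng/mL·hr
F = (AUC_ev/D_ev)/(AUC_iv/D_iv) = (2121.676/50)/(1880/25) = 42.43352/75.2 = 0.5643

F = 0.564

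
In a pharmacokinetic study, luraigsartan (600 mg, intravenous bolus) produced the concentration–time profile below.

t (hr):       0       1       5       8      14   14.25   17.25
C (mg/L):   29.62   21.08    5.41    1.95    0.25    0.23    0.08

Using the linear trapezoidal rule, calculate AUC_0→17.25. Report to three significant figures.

AUC = 96.5 mg/L·hr

Trapezoidal AUC_0→17.25:
  [0→1]: (29.62+21.08)/2 × 1 = 25.35
  [1→5]: (21.08+5.41)/2 × 4 = 52.98
  [5→8]: (5.41+1.95)/2 × 3 = 11.04
  [8→14]: (1.95+0.25)/2 × 6 = 6.6
  [14→14.25]: (0.25+0.23)/2 × 0.25 = 0.06
  [14.25→17.25]: (0.23+0.08)/2 × 3 = 0.465
  Sum = 96.495 mg/L·hr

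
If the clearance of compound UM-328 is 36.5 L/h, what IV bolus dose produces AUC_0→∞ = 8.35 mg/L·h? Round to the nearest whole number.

Dose = 305 mg

Dose_iv = CL × AUC_0→∞
     = 36.5 × 8.35 = 304.775 mg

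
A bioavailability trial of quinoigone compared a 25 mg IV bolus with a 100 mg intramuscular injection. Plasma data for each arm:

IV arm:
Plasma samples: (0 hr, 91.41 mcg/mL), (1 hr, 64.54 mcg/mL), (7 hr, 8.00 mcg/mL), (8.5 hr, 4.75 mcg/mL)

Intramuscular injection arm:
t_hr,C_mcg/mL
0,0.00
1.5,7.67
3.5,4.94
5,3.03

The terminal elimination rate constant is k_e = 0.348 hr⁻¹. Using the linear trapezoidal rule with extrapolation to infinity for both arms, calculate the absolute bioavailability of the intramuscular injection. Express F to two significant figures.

F = 0.026

Trapezoidal AUC_0→8.5 (IV):
  [0→1]: (91.41+64.54)/2 × 1 = 77.975
  [1→7]: (64.54+8.00)/2 × 6 = 217.62
  [7→8.5]: (8.00+4.75)/2 × 1.5 = 9.5625
  Sum = 305.1575 mcg/mL·hr
IV tail: 4.75/0.348 = 13.649; AUC_iv,0→∞ = 305.1575 + 13.649 = 318.8065 mcg/mL·hr
Trapezoidal AUC_0→5 (intramuscular injection):
  [0→1.5]: (0.00+7.67)/2 × 1.5 = 5.7525
  [1.5→3.5]: (7.67+4.94)/2 × 2 = 12.61
  [3.5→5]: (4.94+3.03)/2 × 1.5 = 5.9775
  Sum = 24.34 mcg/mL·hr
intramuscular injection tail: 3.03/0.348 = 8.707; AUC_ev,0→∞ = 24.34 + 8.707 = 33.047 mcg/mL·hr
F = (AUC_ev/D_ev)/(AUC_iv/D_iv) = (33.047/100)/(318.8065/25) = 0.33047/12.75226 = 0.0259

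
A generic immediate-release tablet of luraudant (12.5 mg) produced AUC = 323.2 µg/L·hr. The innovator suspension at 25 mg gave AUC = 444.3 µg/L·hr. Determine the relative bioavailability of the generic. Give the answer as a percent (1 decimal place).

F_rel = 145.5%

F_rel = (AUC_test/D_test) / (AUC_ref/D_ref)
      = (323.2/12.5) / (444.3/25)
      = 25.856 / 17.772 = 1.4549 = 145.49%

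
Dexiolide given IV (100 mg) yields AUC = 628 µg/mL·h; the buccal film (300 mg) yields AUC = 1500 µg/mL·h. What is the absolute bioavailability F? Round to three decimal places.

F = 0.796

F = (AUC_ev / D_ev) / (AUC_iv / D_iv)
  = (1500/300) / (628/100)
  = 5 / 6.28 = 0.7962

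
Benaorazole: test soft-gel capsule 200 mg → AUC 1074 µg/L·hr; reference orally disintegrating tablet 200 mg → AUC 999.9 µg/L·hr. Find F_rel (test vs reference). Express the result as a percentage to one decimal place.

F_rel = 107.4%

F_rel = (AUC_test/D_test) / (AUC_ref/D_ref)
      = (1074/200) / (999.9/200)
      = 5.37 / 4.9995 = 1.0741 = 107.41%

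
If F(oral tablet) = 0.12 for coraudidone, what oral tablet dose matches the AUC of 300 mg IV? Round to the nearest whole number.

D_oral = 2500 mg

For equal systemic exposure: F × D_ev = D_iv
D_ev = D_iv / F = 300 / 0.12 = 2500 mg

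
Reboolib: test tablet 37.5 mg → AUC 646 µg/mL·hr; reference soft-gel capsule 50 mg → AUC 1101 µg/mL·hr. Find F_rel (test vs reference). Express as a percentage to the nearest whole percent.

F_rel = 78%

F_rel = (AUC_test/D_test) / (AUC_ref/D_ref)
      = (646/37.5) / (1101/50)
      = 17.2267 / 22.02 = 0.7823 = 78.23%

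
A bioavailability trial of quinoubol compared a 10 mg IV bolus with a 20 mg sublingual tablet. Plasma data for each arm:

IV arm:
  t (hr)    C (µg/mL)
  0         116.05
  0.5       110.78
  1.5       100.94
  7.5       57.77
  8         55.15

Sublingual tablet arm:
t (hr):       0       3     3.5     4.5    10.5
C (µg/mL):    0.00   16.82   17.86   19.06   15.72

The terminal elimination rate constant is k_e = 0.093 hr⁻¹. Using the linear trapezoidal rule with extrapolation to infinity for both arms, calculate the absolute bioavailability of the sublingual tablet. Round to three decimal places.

F = 0.129

Trapezoidal AUC_0→8 (IV):
  [0→0.5]: (116.05+110.78)/2 × 0.5 = 56.7075
  [0.5→1.5]: (110.78+100.94)/2 × 1 = 105.86
  [1.5→7.5]: (100.94+57.77)/2 × 6 = 476.13
  [7.5→8]: (57.77+55.15)/2 × 0.5 = 28.23
  Sum = 666.9275 µg/mL·hr
IV tail: 55.15/0.093 = 593.011; AUC_iv,0→∞ = 666.9275 + 593.011 = 1259.9385 µg/mL·hr
Trapezoidal AUC_0→10.5 (sublingual tablet):
  [0→3]: (0.00+16.82)/2 × 3 = 25.23
  [3→3.5]: (16.82+17.86)/2 × 0.5 = 8.67
  [3.5→4.5]: (17.86+19.06)/2 × 1 = 18.46
  [4.5→10.5]: (19.06+15.72)/2 × 6 = 104.34
  Sum = 156.7 µg/mL·hr
sublingual tablet tail: 15.72/0.093 = 169.032; AUC_ev,0→∞ = 156.7 + 169.032 = 325.732 µg/mL·hr
F = (AUC_ev/D_ev)/(AUC_iv/D_iv) = (325.732/20)/(1259.9385/10) = 16.2866/125.99385 = 0.1293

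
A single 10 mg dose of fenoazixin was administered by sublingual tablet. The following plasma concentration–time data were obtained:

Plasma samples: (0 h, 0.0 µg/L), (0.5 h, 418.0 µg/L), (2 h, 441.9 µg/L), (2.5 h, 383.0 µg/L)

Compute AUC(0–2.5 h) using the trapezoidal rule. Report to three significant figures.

Trapezoidal AUC_0→2.5:
  [0→0.5]: (0.0+418.0)/2 × 0.5 = 104.5
  [0.5→2]: (418.0+441.9)/2 × 1.5 = 644.925
  [2→2.5]: (441.9+383.0)/2 × 0.5 = 206.225
  Sum = 955.65 µg/L·h

AUC = 956 µg/L·h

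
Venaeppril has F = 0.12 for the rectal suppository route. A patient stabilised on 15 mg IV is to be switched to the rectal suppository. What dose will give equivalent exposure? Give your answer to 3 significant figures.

D_rectal = 125 mg

For equal systemic exposure: F × D_ev = D_iv
D_ev = D_iv / F = 15 / 0.12 = 125 mg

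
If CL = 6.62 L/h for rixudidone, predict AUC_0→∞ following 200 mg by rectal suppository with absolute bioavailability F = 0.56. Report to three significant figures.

AUC = 16.9 mg/L·h

AUC_0→∞ = F × Dose / CL
        = 0.56 × 200 / 6.62 = 16.9184 mg/L·h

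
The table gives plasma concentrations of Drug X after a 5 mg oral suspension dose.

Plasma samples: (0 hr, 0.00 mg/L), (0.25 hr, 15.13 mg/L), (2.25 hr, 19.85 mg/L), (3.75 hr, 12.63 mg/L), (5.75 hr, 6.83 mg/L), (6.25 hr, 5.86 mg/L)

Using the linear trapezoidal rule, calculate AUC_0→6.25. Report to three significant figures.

AUC = 83.9 mg/L·hr

Trapezoidal AUC_0→6.25:
  [0→0.25]: (0.00+15.13)/2 × 0.25 = 1.89125
  [0.25→2.25]: (15.13+19.85)/2 × 2 = 34.98
  [2.25→3.75]: (19.85+12.63)/2 × 1.5 = 24.36
  [3.75→5.75]: (12.63+6.83)/2 × 2 = 19.46
  [5.75→6.25]: (6.83+5.86)/2 × 0.5 = 3.1725
  Sum = 83.86375 mg/L·hr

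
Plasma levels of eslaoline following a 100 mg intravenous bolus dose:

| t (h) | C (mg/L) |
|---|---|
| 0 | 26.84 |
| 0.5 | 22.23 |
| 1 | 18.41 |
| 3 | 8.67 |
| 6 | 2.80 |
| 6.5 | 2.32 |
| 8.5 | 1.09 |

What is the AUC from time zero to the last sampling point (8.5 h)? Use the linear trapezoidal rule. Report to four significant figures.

Trapezoidal AUC_0→8.5:
  [0→0.5]: (26.84+22.23)/2 × 0.5 = 12.2675
  [0.5→1]: (22.23+18.41)/2 × 0.5 = 10.16
  [1→3]: (18.41+8.67)/2 × 2 = 27.08
  [3→6]: (8.67+2.80)/2 × 3 = 17.205
  [6→6.5]: (2.80+2.32)/2 × 0.5 = 1.28
  [6.5→8.5]: (2.32+1.09)/2 × 2 = 3.41
  Sum = 71.4025 mg/L·h

AUC = 71.40 mg/L·h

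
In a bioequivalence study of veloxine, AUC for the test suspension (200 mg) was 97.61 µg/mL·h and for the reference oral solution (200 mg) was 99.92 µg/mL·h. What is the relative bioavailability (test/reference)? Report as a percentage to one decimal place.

F_rel = (AUC_test/D_test) / (AUC_ref/D_ref)
      = (97.61/200) / (99.92/200)
      = 0.48805 / 0.4996 = 0.9769 = 97.69%

F_rel = 97.7%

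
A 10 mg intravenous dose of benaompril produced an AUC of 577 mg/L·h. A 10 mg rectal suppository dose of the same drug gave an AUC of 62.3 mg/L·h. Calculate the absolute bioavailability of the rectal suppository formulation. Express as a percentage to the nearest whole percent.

F = (AUC_ev / D_ev) / (AUC_iv / D_iv)
  = (62.3/10) / (577/10)
  = 6.23 / 57.7 = 0.1080
  = 10.80%

F = 11%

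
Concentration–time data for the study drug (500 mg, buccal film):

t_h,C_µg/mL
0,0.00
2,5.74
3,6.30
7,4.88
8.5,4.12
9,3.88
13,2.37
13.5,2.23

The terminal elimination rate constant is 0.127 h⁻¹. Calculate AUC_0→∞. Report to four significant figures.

AUC = 74.08 µg/mL·h

Trapezoidal AUC_0→13.5:
  [0→2]: (0.00+5.74)/2 × 2 = 5.74
  [2→3]: (5.74+6.30)/2 × 1 = 6.02
  [3→7]: (6.30+4.88)/2 × 4 = 22.36
  [7→8.5]: (4.88+4.12)/2 × 1.5 = 6.75
  [8.5→9]: (4.12+3.88)/2 × 0.5 = 2.0
  [9→13]: (3.88+2.37)/2 × 4 = 12.5
  [13→13.5]: (2.37+2.23)/2 × 0.5 = 1.15
  Sum = 56.52 µg/mL·h
Extrapolated tail: C_last / k_e = 2.23 / 0.127 = 17.559
AUC_0→∞ = 56.52 + 17.559 = 74.079 µg/mL·h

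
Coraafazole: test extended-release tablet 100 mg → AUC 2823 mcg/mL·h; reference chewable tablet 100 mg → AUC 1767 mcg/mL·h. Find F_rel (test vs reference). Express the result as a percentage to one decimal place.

F_rel = (AUC_test/D_test) / (AUC_ref/D_ref)
      = (2823/100) / (1767/100)
      = 28.23 / 17.67 = 1.5976 = 159.76%

F_rel = 159.8%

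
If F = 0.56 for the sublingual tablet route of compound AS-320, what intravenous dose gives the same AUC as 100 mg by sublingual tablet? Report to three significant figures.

D_iv = 56.0 mg

Systemic exposure from an extravascular dose = F × D_ev, so the equivalent IV dose is F × D_ev.
D_iv = F × D_ev = 0.56 × 100 = 56 mg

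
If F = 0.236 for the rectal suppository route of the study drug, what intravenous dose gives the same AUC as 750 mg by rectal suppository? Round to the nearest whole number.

Systemic exposure from an extravascular dose = F × D_ev, so the equivalent IV dose is F × D_ev.
D_iv = F × D_ev = 0.236 × 750 = 177 mg

D_iv = 177 mg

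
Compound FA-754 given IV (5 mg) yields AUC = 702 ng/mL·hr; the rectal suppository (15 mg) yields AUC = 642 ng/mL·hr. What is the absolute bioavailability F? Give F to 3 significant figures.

F = 0.305

F = (AUC_ev / D_ev) / (AUC_iv / D_iv)
  = (642/15) / (702/5)
  = 42.8 / 140.4 = 0.3048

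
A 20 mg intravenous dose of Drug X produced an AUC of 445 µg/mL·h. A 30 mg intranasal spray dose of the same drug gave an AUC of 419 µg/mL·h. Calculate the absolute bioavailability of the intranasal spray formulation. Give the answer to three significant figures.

F = (AUC_ev / D_ev) / (AUC_iv / D_iv)
  = (419/30) / (445/20)
  = 13.9667 / 22.25 = 0.6277

F = 0.628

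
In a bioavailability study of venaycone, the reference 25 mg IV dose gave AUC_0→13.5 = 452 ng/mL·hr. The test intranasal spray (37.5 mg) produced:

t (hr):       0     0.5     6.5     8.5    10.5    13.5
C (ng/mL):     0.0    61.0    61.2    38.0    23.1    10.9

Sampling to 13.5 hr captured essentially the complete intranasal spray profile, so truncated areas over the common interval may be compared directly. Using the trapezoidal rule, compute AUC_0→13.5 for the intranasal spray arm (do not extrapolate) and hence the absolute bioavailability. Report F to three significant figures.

F = 0.875

Trapezoidal AUC_0→13.5 (intranasal spray):
  [0→0.5]: (0.0+61.0)/2 × 0.5 = 15.25
  [0.5→6.5]: (61.0+61.2)/2 × 6 = 366.6
  [6.5→8.5]: (61.2+38.0)/2 × 2 = 99.2
  [8.5→10.5]: (38.0+23.1)/2 × 2 = 61.1
  [10.5→13.5]: (23.1+10.9)/2 × 3 = 51.0
  Sum = 593.15 ng/mL·hr
F = (AUC_ev/D_ev)/(AUC_iv/D_iv) = (593.15/37.5)/(452/25) = 15.8173/18.08 = 0.8749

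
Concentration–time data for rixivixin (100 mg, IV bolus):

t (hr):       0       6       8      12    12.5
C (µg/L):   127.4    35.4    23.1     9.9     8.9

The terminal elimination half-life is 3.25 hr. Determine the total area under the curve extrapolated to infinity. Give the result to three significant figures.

AUC = 659 µg/L·hr

Trapezoidal AUC_0→12.5:
  [0→6]: (127.4+35.4)/2 × 6 = 488.4
  [6→8]: (35.4+23.1)/2 × 2 = 58.5
  [8→12]: (23.1+9.9)/2 × 4 = 66.0
  [12→12.5]: (9.9+8.9)/2 × 0.5 = 4.7
  Sum = 617.6 µg/L·hr
k_e = ln2 / t½ = 0.693147 / 3.25 = 0.2133 hr^-1
Extrapolated tail: C_last / k_e = 8.9 / 0.2133 = 41.725
AUC_0→∞ = 617.6 + 41.725 = 659.325 µg/L·hr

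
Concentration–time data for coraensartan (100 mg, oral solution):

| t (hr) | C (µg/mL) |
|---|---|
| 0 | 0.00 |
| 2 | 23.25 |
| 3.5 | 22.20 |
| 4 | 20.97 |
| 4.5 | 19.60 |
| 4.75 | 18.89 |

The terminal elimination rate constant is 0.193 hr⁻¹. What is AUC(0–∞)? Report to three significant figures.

Trapezoidal AUC_0→4.75:
  [0→2]: (0.00+23.25)/2 × 2 = 23.25
  [2→3.5]: (23.25+22.20)/2 × 1.5 = 34.0875
  [3.5→4]: (22.20+20.97)/2 × 0.5 = 10.7925
  [4→4.5]: (20.97+19.60)/2 × 0.5 = 10.1425
  [4.5→4.75]: (19.60+18.89)/2 × 0.25 = 4.81125
  Sum = 83.08375 µg/mL·hr
Extrapolated tail: C_last / k_e = 18.89 / 0.193 = 97.876
AUC_0→∞ = 83.08375 + 97.876 = 180.95975 µg/mL·hr

AUC = 181 µg/mL·hr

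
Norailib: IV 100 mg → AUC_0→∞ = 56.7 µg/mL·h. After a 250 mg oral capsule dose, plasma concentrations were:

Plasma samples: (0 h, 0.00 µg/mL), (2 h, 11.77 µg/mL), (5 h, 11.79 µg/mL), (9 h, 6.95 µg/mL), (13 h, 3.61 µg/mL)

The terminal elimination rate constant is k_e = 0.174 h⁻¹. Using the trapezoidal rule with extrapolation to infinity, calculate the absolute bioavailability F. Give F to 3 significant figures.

F = 0.892

Trapezoidal AUC_0→13 (oral capsule):
  [0→2]: (0.00+11.77)/2 × 2 = 11.77
  [2→5]: (11.77+11.79)/2 × 3 = 35.34
  [5→9]: (11.79+6.95)/2 × 4 = 37.48
  [9→13]: (6.95+3.61)/2 × 4 = 21.12
  Sum = 105.71 µg/mL·h
Tail: C_last/k_e = 3.61/0.174 = 20.747
AUC_0→∞ (oral capsule) = 105.71 + 20.747 = 126.457 µg/mL·h
F = (AUC_ev/D_ev)/(AUC_iv/D_iv) = (126.457/250)/(56.7/100) = 0.505828/0.567 = 0.8921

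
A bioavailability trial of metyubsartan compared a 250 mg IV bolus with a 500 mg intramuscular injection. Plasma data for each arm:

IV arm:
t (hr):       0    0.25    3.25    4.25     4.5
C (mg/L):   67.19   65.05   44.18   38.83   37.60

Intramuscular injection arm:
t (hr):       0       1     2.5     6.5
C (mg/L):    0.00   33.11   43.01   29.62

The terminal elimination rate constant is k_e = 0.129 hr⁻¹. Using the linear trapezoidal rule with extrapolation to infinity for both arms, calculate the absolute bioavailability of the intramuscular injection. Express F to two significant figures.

Trapezoidal AUC_0→4.5 (IV):
  [0→0.25]: (67.19+65.05)/2 × 0.25 = 16.53
  [0.25→3.25]: (65.05+44.18)/2 × 3 = 163.845
  [3.25→4.25]: (44.18+38.83)/2 × 1 = 41.505
  [4.25→4.5]: (38.83+37.60)/2 × 0.25 = 9.55375
  Sum = 231.43375 mg/L·hr
IV tail: 37.60/0.129 = 291.473; AUC_iv,0→∞ = 231.43375 + 291.473 = 522.90675 mg/L·hr
Trapezoidal AUC_0→6.5 (intramuscular injection):
  [0→1]: (0.00+33.11)/2 × 1 = 16.555
  [1→2.5]: (33.11+43.01)/2 × 1.5 = 57.09
  [2.5→6.5]: (43.01+29.62)/2 × 4 = 145.26
  Sum = 218.905 mg/L·hr
intramuscular injection tail: 29.62/0.129 = 229.612; AUC_ev,0→∞ = 218.905 + 229.612 = 448.517 mg/L·hr
F = (AUC_ev/D_ev)/(AUC_iv/D_iv) = (448.517/500)/(522.90675/250) = 0.897034/2.091627 = 0.4289

F = 0.43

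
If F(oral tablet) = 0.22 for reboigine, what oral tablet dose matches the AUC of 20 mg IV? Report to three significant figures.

For equal systemic exposure: F × D_ev = D_iv
D_ev = D_iv / F = 20 / 0.22 = 90.9091 mg

D_oral = 90.9 mg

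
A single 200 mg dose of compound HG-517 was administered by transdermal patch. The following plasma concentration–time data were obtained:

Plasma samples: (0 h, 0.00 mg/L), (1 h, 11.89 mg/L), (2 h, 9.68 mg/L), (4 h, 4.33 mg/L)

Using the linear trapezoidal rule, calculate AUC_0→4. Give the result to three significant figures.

AUC = 30.7 mg/L·h

Trapezoidal AUC_0→4:
  [0→1]: (0.00+11.89)/2 × 1 = 5.945
  [1→2]: (11.89+9.68)/2 × 1 = 10.785
  [2→4]: (9.68+4.33)/2 × 2 = 14.01
  Sum = 30.74 mg/L·h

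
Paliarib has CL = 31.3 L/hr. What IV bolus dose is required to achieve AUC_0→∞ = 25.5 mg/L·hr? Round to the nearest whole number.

Dose_iv = CL × AUC_0→∞
     = 31.3 × 25.5 = 798.15 mg

Dose = 798 mg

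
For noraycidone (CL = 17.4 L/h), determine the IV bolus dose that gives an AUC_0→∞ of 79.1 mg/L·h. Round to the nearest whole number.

Dose = 1376 mg

Dose_iv = CL × AUC_0→∞
     = 17.4 × 79.1 = 1376.34 mg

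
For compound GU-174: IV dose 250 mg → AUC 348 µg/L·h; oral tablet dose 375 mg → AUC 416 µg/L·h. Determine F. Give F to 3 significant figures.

F = (AUC_ev / D_ev) / (AUC_iv / D_iv)
  = (416/375) / (348/250)
  = 1.10933 / 1.392 = 0.7969

F = 0.797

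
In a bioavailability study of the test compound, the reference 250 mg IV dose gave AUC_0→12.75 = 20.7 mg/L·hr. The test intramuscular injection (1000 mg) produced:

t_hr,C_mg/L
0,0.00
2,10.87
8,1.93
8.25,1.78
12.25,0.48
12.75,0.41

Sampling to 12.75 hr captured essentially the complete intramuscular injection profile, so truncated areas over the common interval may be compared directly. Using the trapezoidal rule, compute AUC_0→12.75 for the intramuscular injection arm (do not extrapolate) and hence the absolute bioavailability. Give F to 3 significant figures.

F = 0.658

Trapezoidal AUC_0→12.75 (intramuscular injection):
  [0→2]: (0.00+10.87)/2 × 2 = 10.87
  [2→8]: (10.87+1.93)/2 × 6 = 38.4
  [8→8.25]: (1.93+1.78)/2 × 0.25 = 0.46375
  [8.25→12.25]: (1.78+0.48)/2 × 4 = 4.52
  [12.25→12.75]: (0.48+0.41)/2 × 0.5 = 0.2225
  Sum = 54.47625 mg/L·hr
F = (AUC_ev/D_ev)/(AUC_iv/D_iv) = (54.47625/1000)/(20.7/250) = 0.05447625/0.0828 = 0.6579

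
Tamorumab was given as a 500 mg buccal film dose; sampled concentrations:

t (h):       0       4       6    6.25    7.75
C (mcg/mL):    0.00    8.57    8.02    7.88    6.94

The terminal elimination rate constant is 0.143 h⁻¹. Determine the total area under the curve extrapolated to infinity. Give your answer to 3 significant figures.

AUC = 95.4 mcg/mL·h

Trapezoidal AUC_0→7.75:
  [0→4]: (0.00+8.57)/2 × 4 = 17.14
  [4→6]: (8.57+8.02)/2 × 2 = 16.59
  [6→6.25]: (8.02+7.88)/2 × 0.25 = 1.9875
  [6.25→7.75]: (7.88+6.94)/2 × 1.5 = 11.115
  Sum = 46.8325 mcg/mL·h
Extrapolated tail: C_last / k_e = 6.94 / 0.143 = 48.531
AUC_0→∞ = 46.8325 + 48.531 = 95.3635 mcg/mL·h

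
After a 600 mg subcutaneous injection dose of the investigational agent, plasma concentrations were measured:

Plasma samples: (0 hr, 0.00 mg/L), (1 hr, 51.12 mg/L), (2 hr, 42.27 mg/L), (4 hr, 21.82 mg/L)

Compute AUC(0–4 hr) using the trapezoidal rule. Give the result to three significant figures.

Trapezoidal AUC_0→4:
  [0→1]: (0.00+51.12)/2 × 1 = 25.56
  [1→2]: (51.12+42.27)/2 × 1 = 46.695
  [2→4]: (42.27+21.82)/2 × 2 = 64.09
  Sum = 136.345 mg/L·hr

AUC = 136 mg/L·hr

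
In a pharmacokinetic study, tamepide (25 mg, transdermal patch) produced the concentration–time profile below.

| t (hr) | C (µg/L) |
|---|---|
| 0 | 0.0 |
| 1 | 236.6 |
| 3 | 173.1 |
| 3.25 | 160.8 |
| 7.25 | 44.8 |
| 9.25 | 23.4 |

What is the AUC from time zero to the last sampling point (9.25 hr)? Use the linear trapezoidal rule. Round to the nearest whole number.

AUC = 1049 µg/L·hr

Trapezoidal AUC_0→9.25:
  [0→1]: (0.0+236.6)/2 × 1 = 118.3
  [1→3]: (236.6+173.1)/2 × 2 = 409.7
  [3→3.25]: (173.1+160.8)/2 × 0.25 = 41.7375
  [3.25→7.25]: (160.8+44.8)/2 × 4 = 411.2
  [7.25→9.25]: (44.8+23.4)/2 × 2 = 68.2
  Sum = 1049.1375 µg/L·hr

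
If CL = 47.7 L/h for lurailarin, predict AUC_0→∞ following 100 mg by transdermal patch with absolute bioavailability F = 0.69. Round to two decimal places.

AUC_0→∞ = F × Dose / CL
        = 0.69 × 100 / 47.7 = 1.44654 mg/L·h

AUC = 1.45 mg/L·h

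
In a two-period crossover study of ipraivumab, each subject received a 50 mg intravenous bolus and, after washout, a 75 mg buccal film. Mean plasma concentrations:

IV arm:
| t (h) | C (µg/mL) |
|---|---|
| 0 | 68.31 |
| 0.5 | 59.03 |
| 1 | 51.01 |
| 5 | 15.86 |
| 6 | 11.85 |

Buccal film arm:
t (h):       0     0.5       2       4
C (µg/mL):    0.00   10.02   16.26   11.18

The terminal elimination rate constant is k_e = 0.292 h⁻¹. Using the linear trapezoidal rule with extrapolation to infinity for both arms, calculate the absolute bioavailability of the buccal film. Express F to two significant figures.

Trapezoidal AUC_0→6 (IV):
  [0→0.5]: (68.31+59.03)/2 × 0.5 = 31.835
  [0.5→1]: (59.03+51.01)/2 × 0.5 = 27.51
  [1→5]: (51.01+15.86)/2 × 4 = 133.74
  [5→6]: (15.86+11.85)/2 × 1 = 13.855
  Sum = 206.94 µg/mL·h
IV tail: 11.85/0.292 = 40.582; AUC_iv,0→∞ = 206.94 + 40.582 = 247.522 µg/mL·h
Trapezoidal AUC_0→4 (buccal film):
  [0→0.5]: (0.00+10.02)/2 × 0.5 = 2.505
  [0.5→2]: (10.02+16.26)/2 × 1.5 = 19.71
  [2→4]: (16.26+11.18)/2 × 2 = 27.44
  Sum = 49.655 µg/mL·h
buccal film tail: 11.18/0.292 = 38.288; AUC_ev,0→∞ = 49.655 + 38.288 = 87.943 µg/mL·h
F = (AUC_ev/D_ev)/(AUC_iv/D_iv) = (87.943/75)/(247.522/50) = 1.17257/4.95044 = 0.2369

F = 0.24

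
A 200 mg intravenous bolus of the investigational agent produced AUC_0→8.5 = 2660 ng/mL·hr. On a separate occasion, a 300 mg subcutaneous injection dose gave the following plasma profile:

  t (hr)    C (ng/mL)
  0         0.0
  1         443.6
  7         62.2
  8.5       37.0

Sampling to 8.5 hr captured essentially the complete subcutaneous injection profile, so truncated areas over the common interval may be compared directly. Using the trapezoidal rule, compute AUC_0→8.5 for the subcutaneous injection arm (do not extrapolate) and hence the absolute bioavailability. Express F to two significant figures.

Trapezoidal AUC_0→8.5 (subcutaneous injection):
  [0→1]: (0.0+443.6)/2 × 1 = 221.8
  [1→7]: (443.6+62.2)/2 × 6 = 1517.4
  [7→8.5]: (62.2+37.0)/2 × 1.5 = 74.4
  Sum = 1813.6 ng/mL·hr
F = (AUC_ev/D_ev)/(AUC_iv/D_iv) = (1813.6/300)/(2660/200) = 6.04533/13.3 = 0.4545

F = 0.45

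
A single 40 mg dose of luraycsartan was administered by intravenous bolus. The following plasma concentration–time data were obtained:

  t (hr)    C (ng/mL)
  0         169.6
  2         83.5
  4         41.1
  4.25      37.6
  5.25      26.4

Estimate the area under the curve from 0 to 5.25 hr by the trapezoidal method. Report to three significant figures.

AUC = 420 ng/mL·hr

Trapezoidal AUC_0→5.25:
  [0→2]: (169.6+83.5)/2 × 2 = 253.1
  [2→4]: (83.5+41.1)/2 × 2 = 124.6
  [4→4.25]: (41.1+37.6)/2 × 0.25 = 9.8375
  [4.25→5.25]: (37.6+26.4)/2 × 1 = 32.0
  Sum = 419.5375 ng/mL·hr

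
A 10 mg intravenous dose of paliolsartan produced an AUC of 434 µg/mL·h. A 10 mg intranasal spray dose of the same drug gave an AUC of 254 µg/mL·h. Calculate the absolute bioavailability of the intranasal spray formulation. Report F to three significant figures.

F = (AUC_ev / D_ev) / (AUC_iv / D_iv)
  = (254/10) / (434/10)
  = 25.4 / 43.4 = 0.5853

F = 0.585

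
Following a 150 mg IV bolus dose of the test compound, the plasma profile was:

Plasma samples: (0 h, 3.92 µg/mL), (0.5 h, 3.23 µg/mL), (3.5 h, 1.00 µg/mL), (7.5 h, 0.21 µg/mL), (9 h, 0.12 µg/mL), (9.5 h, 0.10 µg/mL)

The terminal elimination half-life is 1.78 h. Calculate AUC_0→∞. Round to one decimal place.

Trapezoidal AUC_0→9.5:
  [0→0.5]: (3.92+3.23)/2 × 0.5 = 1.7875
  [0.5→3.5]: (3.23+1.00)/2 × 3 = 6.345
  [3.5→7.5]: (1.00+0.21)/2 × 4 = 2.42
  [7.5→9]: (0.21+0.12)/2 × 1.5 = 0.2475
  [9→9.5]: (0.12+0.10)/2 × 0.5 = 0.055
  Sum = 10.855 µg/mL·h
k_e = ln2 / t½ = 0.693147 / 1.78 = 0.3894 h^-1
Extrapolated tail: C_last / k_e = 0.10 / 0.3894 = 0.257
AUC_0→∞ = 10.855 + 0.257 = 11.112 µg/mL·h

AUC = 11.1 µg/mL·h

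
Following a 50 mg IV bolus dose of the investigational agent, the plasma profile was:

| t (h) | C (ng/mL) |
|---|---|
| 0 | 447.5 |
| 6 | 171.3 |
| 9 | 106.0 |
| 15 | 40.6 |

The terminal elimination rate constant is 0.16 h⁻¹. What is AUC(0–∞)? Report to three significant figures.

AUC = 2970 ng/mL·h

Trapezoidal AUC_0→15:
  [0→6]: (447.5+171.3)/2 × 6 = 1856.4
  [6→9]: (171.3+106.0)/2 × 3 = 415.95
  [9→15]: (106.0+40.6)/2 × 6 = 439.8
  Sum = 2712.15 ng/mL·h
Extrapolated tail: C_last / k_e = 40.6 / 0.16 = 253.750
AUC_0→∞ = 2712.15 + 253.750 = 2965.9 ng/mL·h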